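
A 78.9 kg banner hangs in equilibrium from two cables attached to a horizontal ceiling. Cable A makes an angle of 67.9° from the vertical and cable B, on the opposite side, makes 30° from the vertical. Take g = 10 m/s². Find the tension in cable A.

Angles from the horizontal: cable A is 90° − 67.9° = 22.1°, cable B is 90° − 30° = 60°.
Weight W = 78.9 × 10 = 789 N acts straight down.
Horizontal: T_A cos 22.1° = T_B cos 60°  →  T_B = 1.853 T_A.
Vertical: T_A sin 22.1° + T_B sin 60° = 789.
Substituting the horizontal relation into the vertical equation gives 1.981 T_A = 789, so T_A = 398.3 N.

T_A ≈ 398 N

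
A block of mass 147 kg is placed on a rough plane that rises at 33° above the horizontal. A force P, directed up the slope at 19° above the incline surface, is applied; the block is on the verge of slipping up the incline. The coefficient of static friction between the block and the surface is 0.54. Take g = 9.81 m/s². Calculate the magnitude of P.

On the verge of sliding up the incline, friction equals μN and acts down the slope.
Perpendicular: N + P sin 19° = W cos 33° = 1209 N.
Along incline: P cos 19° = W sin 33° + μN  with W sin 33° = 785.4 N.
Solving the pair for P and N: P = 1283 N, N = 791.8 N (and f = μN = 427.6 N).

P ≈ 1280 N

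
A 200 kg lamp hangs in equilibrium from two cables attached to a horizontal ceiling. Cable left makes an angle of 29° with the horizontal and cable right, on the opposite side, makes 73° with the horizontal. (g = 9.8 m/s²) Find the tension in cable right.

T_right ≈ 1750 N

Weight W = 200 × 9.8 = 1960 N acts straight down.
Horizontal: T_left cos 29° = T_right cos 73°  →  T_left = 0.3343 T_right.
Vertical: T_left sin 29° + T_right sin 73° = 1960.
Substituting the horizontal relation into the vertical equation gives 1.118 T_right = 1960, so T_right = 1753 N.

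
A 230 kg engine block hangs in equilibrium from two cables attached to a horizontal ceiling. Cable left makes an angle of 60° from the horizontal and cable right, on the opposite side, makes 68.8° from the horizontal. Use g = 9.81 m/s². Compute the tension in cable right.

Weight W = 230 × 9.81 = 2256 N acts straight down.
Horizontal: T_left cos 60° = T_right cos 68.8°  →  T_left = 0.7232 T_right.
Vertical: T_left sin 60° + T_right sin 68.8° = 2256.
Substituting the horizontal relation into the vertical equation gives 1.559 T_right = 2256, so T_right = 1448 N.

T_right ≈ 1450 N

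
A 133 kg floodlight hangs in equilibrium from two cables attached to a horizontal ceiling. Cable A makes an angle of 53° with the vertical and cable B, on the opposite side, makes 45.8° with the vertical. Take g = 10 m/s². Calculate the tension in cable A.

T_A ≈ 965 N

Angles from the horizontal: cable A is 90° − 53° = 37°, cable B is 90° − 45.8° = 44.2°.
Weight W = 133 × 10 = 1330 N acts straight down.
Horizontal: T_A cos 37° = T_B cos 44.2°  →  T_B = 1.114 T_A.
Vertical: T_A sin 37° + T_B sin 44.2° = 1330.
Substituting the horizontal relation into the vertical equation gives 1.378 T_A = 1330, so T_A = 964.8 N.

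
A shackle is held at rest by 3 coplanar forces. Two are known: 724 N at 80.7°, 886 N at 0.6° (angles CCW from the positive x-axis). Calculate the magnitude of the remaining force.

F ≈ 1240 N

Sum the known components: ΣF_x = 1003 N, ΣF_y = 723.8 N.
For equilibrium the remaining force must supply (−ΣF_x, −ΣF_y) = (-1003, -723.8) N.
Magnitude = √((-1003)² + (-723.8)²) = 1237 N; direction = atan2(-723.8, -1003) = 215.8°.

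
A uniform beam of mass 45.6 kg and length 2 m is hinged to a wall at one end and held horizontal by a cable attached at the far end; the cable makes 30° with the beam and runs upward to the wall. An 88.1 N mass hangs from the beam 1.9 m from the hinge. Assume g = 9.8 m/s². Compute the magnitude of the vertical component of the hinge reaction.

Take torques about the hinge: T sin 30° · 2 = 45.6×9.8×1 + 88.1×1.9 = 614.27 N·m.
So T = 614.27 / (0.5000 × 2) = 614.27 N.
ΣF_y = 0: H_y = (45.6×9.8 + 88.1) − T sin 30° = 534.98 − 307.13 = 227.85 N.

|H_y| ≈ 228 N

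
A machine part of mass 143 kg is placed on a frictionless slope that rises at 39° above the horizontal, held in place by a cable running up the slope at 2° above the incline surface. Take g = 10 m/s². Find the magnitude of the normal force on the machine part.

Take axes along and perpendicular to the incline. Weight components: W sin 39° = 899.9 N down-slope, W cos 39° = 1111 N into the surface.
Along incline: T cos 2° = W sin 39° → T = 900.5 N.
Perpendicular: N = W cos 39° − T sin 2° = 1080 N.

N ≈ 1080 N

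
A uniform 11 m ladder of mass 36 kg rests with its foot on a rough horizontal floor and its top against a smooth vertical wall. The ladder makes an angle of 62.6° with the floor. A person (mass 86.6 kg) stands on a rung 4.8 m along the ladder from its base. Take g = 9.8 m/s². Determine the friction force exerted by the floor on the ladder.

f ≈ 283 N

Torques about the foot: N_wall · 11 sin 62.6° = 36×9.8×5.5 cos 62.6° + 86.6×9.8×4.8 cos 62.6° → N_wall = 283.4 N.
ΣF_x = 0: f_floor = N_wall = 283.4 N.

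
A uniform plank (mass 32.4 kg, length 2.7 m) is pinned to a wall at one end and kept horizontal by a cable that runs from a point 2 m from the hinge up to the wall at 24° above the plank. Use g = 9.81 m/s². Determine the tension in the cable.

T ≈ 527 N

Take torques about the hinge: T sin 24° · 2 = 32.4×9.81×1.35 = 429.09 N·m.
So T = 429.09 / (0.4067 × 2) = 527.48 N.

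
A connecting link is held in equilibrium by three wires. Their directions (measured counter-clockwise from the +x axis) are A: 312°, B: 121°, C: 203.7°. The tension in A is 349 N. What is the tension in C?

Resolve: ΣF_x = 349 cos 312° + T_B cos 121° + T_C cos 203.7° = 0.
        ΣF_y = 349 sin 312° + T_B sin 121° + T_C sin 203.7° = 0.
The known terms sum to (233.5, -259.4) N, so -0.5150 T_B − 0.9157 T_C = -233.5 and 0.8572 T_B − 0.4019 T_C = 259.4.
Solving simultaneously: T_B = 334.1 N, T_C = 67.14 N.

T_C ≈ 67.1 N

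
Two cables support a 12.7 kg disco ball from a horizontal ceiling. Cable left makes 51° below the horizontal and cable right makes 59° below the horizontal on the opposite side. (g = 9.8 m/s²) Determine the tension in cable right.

Weight W = 12.7 × 9.8 = 124.5 N acts straight down.
Horizontal: T_left cos 51° = T_right cos 59°  →  T_left = 0.8184 T_right.
Vertical: T_left sin 51° + T_right sin 59° = 124.5.
Substituting the horizontal relation into the vertical equation gives 1.493 T_right = 124.5, so T_right = 83.35 N.

T_right ≈ 83.4 N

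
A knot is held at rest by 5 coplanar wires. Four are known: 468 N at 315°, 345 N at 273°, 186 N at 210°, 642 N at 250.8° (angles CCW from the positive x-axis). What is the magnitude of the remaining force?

Sum the known components: ΣF_x = -23.23 N, ΣF_y = -1375 N.
For equilibrium the remaining force must supply (−ΣF_x, −ΣF_y) = (23.23, 1375) N.
Magnitude = √((23.23)² + (1375)²) = 1375 N; direction = atan2(1375, 23.23) = 89.0°.

F ≈ 1370 N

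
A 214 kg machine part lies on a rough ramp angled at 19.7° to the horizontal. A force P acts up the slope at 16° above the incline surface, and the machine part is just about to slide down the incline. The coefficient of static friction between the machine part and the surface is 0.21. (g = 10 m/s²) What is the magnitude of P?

P ≈ 330 N

On the verge of sliding down the incline, friction equals μN and acts up the slope.
Perpendicular: N + P sin 16° = W cos 19.7° = 2015 N.
Along incline: P cos 16° + μN = W sin 19.7° with W sin 19.7° = 721.4 N.
Solving the pair for P and N: P = 330.2 N, N = 1924 N (and f = μN = 404 N).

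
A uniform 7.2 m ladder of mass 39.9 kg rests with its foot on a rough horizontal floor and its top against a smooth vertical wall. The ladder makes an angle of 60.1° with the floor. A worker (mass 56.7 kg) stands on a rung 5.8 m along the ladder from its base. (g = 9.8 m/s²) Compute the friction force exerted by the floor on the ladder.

f ≈ 370 N

Torques about the foot: N_wall · 7.2 sin 60.1° = 39.9×9.8×3.6 cos 60.1° + 56.7×9.8×5.8 cos 60.1° → N_wall = 369.81 N.
ΣF_x = 0: f_floor = N_wall = 369.81 N.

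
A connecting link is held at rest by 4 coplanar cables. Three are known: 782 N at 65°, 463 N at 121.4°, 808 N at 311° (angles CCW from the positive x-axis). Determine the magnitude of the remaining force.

F ≈ 792 N

Sum the known components: ΣF_x = 619.4 N, ΣF_y = 494.1 N.
For equilibrium the remaining force must supply (−ΣF_x, −ΣF_y) = (-619.4, -494.1) N.
Magnitude = √((-619.4)² + (-494.1)²) = 792.3 N; direction = atan2(-494.1, -619.4) = 218.6°.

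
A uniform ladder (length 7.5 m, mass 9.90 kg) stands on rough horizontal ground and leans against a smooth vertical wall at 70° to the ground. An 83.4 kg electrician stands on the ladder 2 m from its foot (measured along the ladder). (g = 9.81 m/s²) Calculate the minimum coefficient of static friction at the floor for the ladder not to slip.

μ_min ≈ 0.106

ΣF_y = 0: N_floor = 9.90×9.81 + 83.4×9.81 = 915.27 N.
Torques about the foot: N_wall · 7.5 sin 70° = 9.90×9.81×3.75 cos 70° + 83.4×9.81×2 cos 70° → N_wall = 97.083 N.
ΣF_x = 0: f_floor = N_wall = 97.083 N.
μ_min = f_floor / N_floor = 97.083 / 915.27 = 0.1061.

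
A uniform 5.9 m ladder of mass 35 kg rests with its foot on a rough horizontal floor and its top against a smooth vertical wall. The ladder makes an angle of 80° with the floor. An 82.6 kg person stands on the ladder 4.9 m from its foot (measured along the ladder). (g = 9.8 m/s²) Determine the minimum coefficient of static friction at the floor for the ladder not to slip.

ΣF_y = 0: N_floor = 35×9.8 + 82.6×9.8 = 1152.5 N.
Torques about the foot: N_wall · 5.9 sin 80° = 35×9.8×2.95 cos 80° + 82.6×9.8×4.9 cos 80° → N_wall = 148.78 N.
ΣF_x = 0: f_floor = N_wall = 148.78 N.
μ_min = f_floor / N_floor = 148.78 / 1152.5 = 0.1291.

μ_min ≈ 0.129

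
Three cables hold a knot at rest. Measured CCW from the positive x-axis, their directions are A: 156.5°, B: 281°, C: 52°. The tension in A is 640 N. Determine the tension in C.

Resolve: ΣF_x = 640 cos 156.5° + T_B cos 281° + T_C cos 52° = 0.
        ΣF_y = 640 sin 156.5° + T_B sin 281° + T_C sin 52° = 0.
The known terms sum to (-586.9, 255.2) N, so 0.1908 T_B + 0.6157 T_C = 586.9 and -0.9816 T_B + 0.7880 T_C = -255.2.
Solving simultaneously: T_B = 821 N, T_C = 698.9 N.

T_C ≈ 699 N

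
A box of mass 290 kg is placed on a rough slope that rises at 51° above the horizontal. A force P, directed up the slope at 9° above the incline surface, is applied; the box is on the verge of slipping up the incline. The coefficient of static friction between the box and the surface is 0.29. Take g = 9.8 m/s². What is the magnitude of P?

P ≈ 2640 N

On the verge of sliding up the incline, friction equals μN and acts down the slope.
Perpendicular: N + P sin 9° = W cos 51° = 1789 N.
Along incline: P cos 9° = W sin 51° + μN  with W sin 51° = 2209 N.
Solving the pair for P and N: P = 2640 N, N = 1376 N (and f = μN = 398.9 N).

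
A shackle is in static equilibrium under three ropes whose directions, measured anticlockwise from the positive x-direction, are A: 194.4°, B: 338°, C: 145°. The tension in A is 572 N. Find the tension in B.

Resolve: ΣF_x = 572 cos 194.4° + T_B cos 338° + T_C cos 145° = 0.
        ΣF_y = 572 sin 194.4° + T_B sin 338° + T_C sin 145° = 0.
The known terms sum to (-554, -142.3) N, so 0.9272 T_B − 0.8192 T_C = 554 and -0.3746 T_B + 0.5736 T_C = 142.3.
Solving simultaneously: T_B = 1931 N, T_C = 1509 N.

T_B ≈ 1930 N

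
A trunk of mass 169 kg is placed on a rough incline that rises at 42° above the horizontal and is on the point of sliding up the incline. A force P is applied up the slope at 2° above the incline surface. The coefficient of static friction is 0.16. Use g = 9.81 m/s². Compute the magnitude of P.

P ≈ 1300 N

On the verge of sliding up the incline, friction equals μN and acts down the slope.
Perpendicular: N + P sin 2° = W cos 42° = 1232 N.
Along incline: P cos 2° = W sin 42° + μN  with W sin 42° = 1109 N.
Solving the pair for P and N: P = 1300 N, N = 1187 N (and f = μN = 189.9 N).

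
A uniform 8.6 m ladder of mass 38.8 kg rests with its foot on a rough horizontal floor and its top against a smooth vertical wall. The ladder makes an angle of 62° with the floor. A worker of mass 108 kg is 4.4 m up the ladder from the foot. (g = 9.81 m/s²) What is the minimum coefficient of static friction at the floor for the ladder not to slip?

ΣF_y = 0: N_floor = 38.8×9.81 + 108×9.81 = 1440.1 N.
Torques about the foot: N_wall · 8.6 sin 62° = 38.8×9.81×4.3 cos 62° + 108×9.81×4.4 cos 62° → N_wall = 389.41 N.
ΣF_x = 0: f_floor = N_wall = 389.41 N.
μ_min = f_floor / N_floor = 389.41 / 1440.1 = 0.2704.

μ_min ≈ 0.270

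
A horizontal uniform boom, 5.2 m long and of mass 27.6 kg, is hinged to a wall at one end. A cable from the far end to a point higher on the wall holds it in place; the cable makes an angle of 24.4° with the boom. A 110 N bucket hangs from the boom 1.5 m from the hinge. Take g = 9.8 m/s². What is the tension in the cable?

T ≈ 404 N

Take torques about the hinge: T sin 24.4° · 5.2 = 27.6×9.8×2.6 + 110×1.5 = 868.25 N·m.
So T = 868.25 / (0.4131 × 5.2) = 404.19 N.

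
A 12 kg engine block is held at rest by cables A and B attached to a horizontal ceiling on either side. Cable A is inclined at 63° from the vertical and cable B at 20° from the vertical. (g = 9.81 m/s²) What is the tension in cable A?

Angles from the horizontal: cable A is 90° − 63° = 27°, cable B is 90° − 20° = 70°.
Weight W = 12 × 9.81 = 117.7 N acts straight down.
Horizontal: T_A cos 27° = T_B cos 70°  →  T_B = 2.605 T_A.
Vertical: T_A sin 27° + T_B sin 70° = 117.7.
Substituting the horizontal relation into the vertical equation gives 2.902 T_A = 117.7, so T_A = 40.56 N.

T_A ≈ 40.6 N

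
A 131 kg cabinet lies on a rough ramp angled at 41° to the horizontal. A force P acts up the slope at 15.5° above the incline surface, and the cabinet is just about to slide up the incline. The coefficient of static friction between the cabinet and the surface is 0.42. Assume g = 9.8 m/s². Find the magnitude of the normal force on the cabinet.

On the verge of sliding up the incline, friction equals μN and acts down the slope.
Perpendicular: N + P sin 15.5° = W cos 41° = 968.9 N.
Along incline: P cos 15.5° = W sin 41° + μN  with W sin 41° = 842.2 N.
Solving the pair for P and N: P = 1161 N, N = 658.6 N (and f = μN = 276.6 N).

N ≈ 659 N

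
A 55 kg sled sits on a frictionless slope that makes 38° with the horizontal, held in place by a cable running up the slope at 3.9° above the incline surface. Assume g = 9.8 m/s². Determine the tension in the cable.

T ≈ 333 N

Take axes along and perpendicular to the incline. Weight components: W sin 38° = 331.8 N down-slope, W cos 38° = 424.7 N into the surface.
Along incline: T cos 3.9° = W sin 38° → T = 332.6 N.
Perpendicular: N = W cos 38° − T sin 3.9° = 402.1 N.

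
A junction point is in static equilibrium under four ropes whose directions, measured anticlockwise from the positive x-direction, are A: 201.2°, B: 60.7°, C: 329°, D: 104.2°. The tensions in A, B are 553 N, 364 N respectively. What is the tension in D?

Resolve: ΣF_x = 553 cos 201.2° + 364 cos 60.7° + T_C cos 329° + T_D cos 104.2° = 0.
        ΣF_y = 553 sin 201.2° + 364 sin 60.7° + T_C sin 329° + T_D sin 104.2° = 0.
The known terms sum to (-337.4, 117.5) N, so 0.8572 T_C − 0.2453 T_D = 337.4 and -0.5150 T_C + 0.9694 T_D = -117.5.
Solving simultaneously: T_C = 423.4 N, T_D = 103.8 N.

T_D ≈ 104 N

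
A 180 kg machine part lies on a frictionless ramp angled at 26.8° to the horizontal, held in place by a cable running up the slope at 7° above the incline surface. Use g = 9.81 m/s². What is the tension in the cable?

Take axes along and perpendicular to the incline. Weight components: W sin 26.8° = 796.2 N down-slope, W cos 26.8° = 1576 N into the surface.
Along incline: T cos 7° = W sin 26.8° → T = 802.1 N.
Perpendicular: N = W cos 26.8° − T sin 7° = 1478 N.

T ≈ 802 N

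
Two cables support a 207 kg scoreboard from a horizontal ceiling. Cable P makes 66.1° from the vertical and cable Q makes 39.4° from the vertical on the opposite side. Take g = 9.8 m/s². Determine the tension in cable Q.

Angles from the horizontal: cable P is 90° − 66.1° = 23.9°, cable Q is 90° − 39.4° = 50.6°.
Weight W = 207 × 9.8 = 2029 N acts straight down.
Horizontal: T_P cos 23.9° = T_Q cos 50.6°  →  T_P = 0.6943 T_Q.
Vertical: T_P sin 23.9° + T_Q sin 50.6° = 2029.
Substituting the horizontal relation into the vertical equation gives 1.054 T_Q = 2029, so T_Q = 1925 N.

T_Q ≈ 1920 N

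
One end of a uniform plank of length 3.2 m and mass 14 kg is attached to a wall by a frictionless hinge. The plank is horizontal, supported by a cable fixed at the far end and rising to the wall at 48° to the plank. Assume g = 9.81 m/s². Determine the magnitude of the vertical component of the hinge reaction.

|H_y| ≈ 68.7 N

Take torques about the hinge: T sin 48° · 3.2 = 14×9.81×1.6 = 219.74 N·m.
So T = 219.74 / (0.7431 × 3.2) = 92.405 N.
ΣF_y = 0: H_y = (14×9.81) − T sin 48° = 137.34 − 68.67 = 68.67 N.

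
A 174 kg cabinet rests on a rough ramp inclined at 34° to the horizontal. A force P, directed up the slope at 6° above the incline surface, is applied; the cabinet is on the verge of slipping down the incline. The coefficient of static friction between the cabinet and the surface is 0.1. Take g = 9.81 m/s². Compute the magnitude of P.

P ≈ 826 N

On the verge of sliding down the incline, friction equals μN and acts up the slope.
Perpendicular: N + P sin 6° = W cos 34° = 1415 N.
Along incline: P cos 6° + μN = W sin 34° with W sin 34° = 954.5 N.
Solving the pair for P and N: P = 826.2 N, N = 1329 N (and f = μN = 132.9 N).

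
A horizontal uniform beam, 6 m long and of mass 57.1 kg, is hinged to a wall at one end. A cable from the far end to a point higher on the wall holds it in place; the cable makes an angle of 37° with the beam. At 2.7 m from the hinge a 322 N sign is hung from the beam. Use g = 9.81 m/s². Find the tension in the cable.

Take torques about the hinge: T sin 37° · 6 = 57.1×9.81×3 + 322×2.7 = 2549.9 N·m.
So T = 2549.9 / (0.6018 × 6) = 706.16 N.

T ≈ 706 N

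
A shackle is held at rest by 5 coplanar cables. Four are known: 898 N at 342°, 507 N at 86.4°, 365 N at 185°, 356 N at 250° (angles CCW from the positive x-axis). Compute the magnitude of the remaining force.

F ≈ 424 N

Sum the known components: ΣF_x = 400.5 N, ΣF_y = -137.8 N.
For equilibrium the remaining force must supply (−ΣF_x, −ΣF_y) = (-400.5, 137.8) N.
Magnitude = √((-400.5)² + (137.8)²) = 423.6 N; direction = atan2(137.8, -400.5) = 161.0°.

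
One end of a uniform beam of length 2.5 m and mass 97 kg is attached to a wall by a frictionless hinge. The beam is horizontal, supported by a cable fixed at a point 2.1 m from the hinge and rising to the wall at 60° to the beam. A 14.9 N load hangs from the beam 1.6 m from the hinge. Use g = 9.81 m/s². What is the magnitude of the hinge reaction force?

Take torques about the hinge: T sin 60° · 2.1 = 97×9.81×1.25 + 14.9×1.6 = 1213.3 N·m.
So T = 1213.3 / (0.8660 × 2.1) = 667.14 N.
ΣF_x = 0: H_x = T cos 60° = 333.57 N.
ΣF_y = 0: H_y = (97×9.81 + 14.9) − T sin 60° = 966.47 − 577.76 = 388.71 N.
|H| = √(H_x² + H_y²) = √((333.57)² + (388.71)²) = 512.21 N.

|H| ≈ 512 N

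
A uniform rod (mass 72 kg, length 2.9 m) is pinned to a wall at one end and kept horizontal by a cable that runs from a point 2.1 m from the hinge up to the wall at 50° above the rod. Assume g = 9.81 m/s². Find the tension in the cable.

T ≈ 637 N

Take torques about the hinge: T sin 50° · 2.1 = 72×9.81×1.45 = 1024.2 N·m.
So T = 1024.2 / (0.7660 × 2.1) = 636.64 N.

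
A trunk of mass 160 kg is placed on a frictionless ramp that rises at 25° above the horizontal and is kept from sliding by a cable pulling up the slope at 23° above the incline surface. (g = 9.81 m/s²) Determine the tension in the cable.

Take axes along and perpendicular to the incline. Weight components: W sin 25° = 663.3 N down-slope, W cos 25° = 1423 N into the surface.
Along incline: T cos 23° = W sin 25° → T = 720.6 N.
Perpendicular: N = W cos 25° − T sin 23° = 1141 N.

T ≈ 721 N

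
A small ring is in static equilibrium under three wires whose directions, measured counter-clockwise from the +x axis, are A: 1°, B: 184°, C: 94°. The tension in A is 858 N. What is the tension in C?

Resolve: ΣF_x = 858 cos 1° + T_B cos 184° + T_C cos 94° = 0.
        ΣF_y = 858 sin 1° + T_B sin 184° + T_C sin 94° = 0.
The known terms sum to (857.9, 14.97) N, so -0.9976 T_B − 0.0698 T_C = -857.9 and -0.0698 T_B + 0.9976 T_C = -14.97.
Solving simultaneously: T_B = 856.8 N, T_C = 44.90 N.

T_C ≈ 44.9 N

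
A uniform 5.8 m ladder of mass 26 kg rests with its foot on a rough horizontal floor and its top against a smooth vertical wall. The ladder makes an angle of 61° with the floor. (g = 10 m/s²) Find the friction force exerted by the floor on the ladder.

Torques about the foot: N_wall · 5.8 sin 61° = 26×10×2.9 cos 61° → N_wall = 72.06 N.
ΣF_x = 0: f_floor = N_wall = 72.06 N.

f ≈ 72.1 N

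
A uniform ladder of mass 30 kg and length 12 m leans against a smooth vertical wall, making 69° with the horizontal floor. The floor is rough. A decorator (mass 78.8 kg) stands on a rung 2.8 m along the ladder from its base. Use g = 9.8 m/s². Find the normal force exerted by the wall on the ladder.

Torques about the foot: N_wall · 12 sin 69° = 30×9.8×6 cos 69° + 78.8×9.8×2.8 cos 69° → N_wall = 125.6 N.

N_wall ≈ 126 N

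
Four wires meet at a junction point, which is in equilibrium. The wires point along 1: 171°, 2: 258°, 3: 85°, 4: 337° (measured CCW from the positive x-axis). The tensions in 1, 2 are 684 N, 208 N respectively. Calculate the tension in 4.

T_4 ≈ 744 N

Resolve: ΣF_x = 684 cos 171° + 208 cos 258° + T_3 cos 85° + T_4 cos 337° = 0.
        ΣF_y = 684 sin 171° + 208 sin 258° + T_3 sin 85° + T_4 sin 337° = 0.
The known terms sum to (-718.8, -96.45) N, so 0.0872 T_3 + 0.9205 T_4 = 718.8 and 0.9962 T_3 − 0.3907 T_4 = 96.45.
Solving simultaneously: T_3 = 388.7 N, T_4 = 744.1 N.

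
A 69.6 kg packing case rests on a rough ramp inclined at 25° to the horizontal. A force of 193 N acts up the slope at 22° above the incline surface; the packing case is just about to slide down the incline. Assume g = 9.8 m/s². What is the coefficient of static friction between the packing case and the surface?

On the verge of sliding down the incline, friction is at its maximum μN and acts up the slope.
Perpendicular to incline: N = W cos 25° − P sin 22° = 618.2 − 72.3 = 545.9 N.
Along incline: P cos 22° + μN = W sin 25° → μ = (W sin 25° − P cos 22°) / N = 0.2003.

μ ≈ 0.200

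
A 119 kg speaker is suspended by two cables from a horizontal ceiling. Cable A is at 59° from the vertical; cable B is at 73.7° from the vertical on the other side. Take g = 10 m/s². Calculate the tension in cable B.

Angles from the horizontal: cable A is 90° − 59° = 31°, cable B is 90° − 73.7° = 16.3°.
Weight W = 119 × 10 = 1190 N acts straight down.
Horizontal: T_A cos 31° = T_B cos 16.3°  →  T_A = 1.12 T_B.
Vertical: T_A sin 31° + T_B sin 16.3° = 1190.
Substituting the horizontal relation into the vertical equation gives 0.8574 T_B = 1190, so T_B = 1388 N.

T_B ≈ 1390 N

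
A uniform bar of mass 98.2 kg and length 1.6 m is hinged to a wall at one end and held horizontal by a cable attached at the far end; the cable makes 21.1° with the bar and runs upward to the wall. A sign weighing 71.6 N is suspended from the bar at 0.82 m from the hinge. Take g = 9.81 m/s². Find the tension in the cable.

Take torques about the hinge: T sin 21.1° · 1.6 = 98.2×9.81×0.8 + 71.6×0.82 = 829.39 N·m.
So T = 829.39 / (0.3600 × 1.6) = 1439.9 N.

T ≈ 1440 N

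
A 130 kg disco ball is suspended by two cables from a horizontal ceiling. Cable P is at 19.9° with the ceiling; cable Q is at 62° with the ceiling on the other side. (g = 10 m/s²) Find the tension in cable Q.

Weight W = 130 × 10 = 1300 N acts straight down.
Horizontal: T_P cos 19.9° = T_Q cos 62°  →  T_P = 0.4993 T_Q.
Vertical: T_P sin 19.9° + T_Q sin 62° = 1300.
Substituting the horizontal relation into the vertical equation gives 1.053 T_Q = 1300, so T_Q = 1235 N.

T_Q ≈ 1230 N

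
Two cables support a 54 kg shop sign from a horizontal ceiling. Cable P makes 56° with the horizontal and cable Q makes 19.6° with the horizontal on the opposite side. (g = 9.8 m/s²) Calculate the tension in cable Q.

Weight W = 54 × 9.8 = 529.2 N acts straight down.
Horizontal: T_P cos 56° = T_Q cos 19.6°  →  T_P = 1.685 T_Q.
Vertical: T_P sin 56° + T_Q sin 19.6° = 529.2.
Substituting the horizontal relation into the vertical equation gives 1.732 T_Q = 529.2, so T_Q = 305.5 N.

T_Q ≈ 306 N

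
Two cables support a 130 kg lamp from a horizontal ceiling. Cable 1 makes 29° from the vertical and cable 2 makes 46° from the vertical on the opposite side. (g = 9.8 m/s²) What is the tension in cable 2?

T_2 ≈ 639 N

Angles from the horizontal: cable 1 is 90° − 29° = 61°, cable 2 is 90° − 46° = 44°.
Weight W = 130 × 9.8 = 1274 N acts straight down.
Horizontal: T_1 cos 61° = T_2 cos 44°  →  T_1 = 1.484 T_2.
Vertical: T_1 sin 61° + T_2 sin 44° = 1274.
Substituting the horizontal relation into the vertical equation gives 1.992 T_2 = 1274, so T_2 = 639.4 N.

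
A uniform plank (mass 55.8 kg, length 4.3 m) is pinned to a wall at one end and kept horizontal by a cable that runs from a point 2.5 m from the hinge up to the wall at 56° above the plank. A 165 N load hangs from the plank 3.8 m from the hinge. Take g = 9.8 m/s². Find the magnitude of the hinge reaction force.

Take torques about the hinge: T sin 56° · 2.5 = 55.8×9.8×2.15 + 165×3.8 = 1802.7 N·m.
So T = 1802.7 / (0.8290 × 2.5) = 869.78 N.
ΣF_x = 0: H_x = T cos 56° = 486.38 N.
ΣF_y = 0: H_y = (55.8×9.8 + 165) − T sin 56° = 711.84 − 721.08 = -9.2424 N.
|H| = √(H_x² + H_y²) = √((486.38)² + (-9.2424)²) = 486.46 N.

|H| ≈ 486 N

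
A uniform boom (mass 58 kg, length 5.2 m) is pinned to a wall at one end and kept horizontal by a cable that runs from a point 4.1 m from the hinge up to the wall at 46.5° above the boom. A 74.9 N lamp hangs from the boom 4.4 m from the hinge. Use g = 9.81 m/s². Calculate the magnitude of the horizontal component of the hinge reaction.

Take torques about the hinge: T sin 46.5° · 4.1 = 58×9.81×2.6 + 74.9×4.4 = 1808.9 N·m.
So T = 1808.9 / (0.7254 × 4.1) = 608.23 N.
ΣF_x = 0: H_x = T cos 46.5° = 418.68 N.

H_x ≈ 419 N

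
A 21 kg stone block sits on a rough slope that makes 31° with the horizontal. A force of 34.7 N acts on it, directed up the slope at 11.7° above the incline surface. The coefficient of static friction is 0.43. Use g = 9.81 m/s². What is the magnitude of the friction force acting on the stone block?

f ≈ 72.1 N

Axes along / perpendicular to the incline. W sin 31° = 106.1 N down-slope; W cos 31° = 176.6 N into the surface.
Perpendicular: N = W cos 31° − P sin 11.7° = 176.6 − 7.037 = 169.5 N.
Along incline: P cos 11.7° + f = W sin 31° (friction acts up-slope) → f = 106.1 − 33.98 = 72.12 N.
|f| = 72.12 N ≤ μN = 72.91 N, so the stone block is indeed static.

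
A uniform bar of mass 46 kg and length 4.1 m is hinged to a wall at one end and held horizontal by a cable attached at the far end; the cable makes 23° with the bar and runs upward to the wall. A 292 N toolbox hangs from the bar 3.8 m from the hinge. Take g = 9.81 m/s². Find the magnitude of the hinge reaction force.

|H| ≈ 1190 N

Take torques about the hinge: T sin 23° · 4.1 = 46×9.81×2.05 + 292×3.8 = 2034.7 N·m.
So T = 2034.7 / (0.3907 × 4.1) = 1270.1 N.
ΣF_x = 0: H_x = T cos 23° = 1169.1 N.
ΣF_y = 0: H_y = (46×9.81 + 292) − T sin 23° = 743.26 − 496.26 = 247 N.
|H| = √(H_x² + H_y²) = √((1169.1)² + (247)²) = 1194.9 N.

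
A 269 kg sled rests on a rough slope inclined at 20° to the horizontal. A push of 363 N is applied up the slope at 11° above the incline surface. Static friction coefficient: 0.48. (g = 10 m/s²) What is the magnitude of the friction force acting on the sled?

Axes along / perpendicular to the incline. W sin 20° = 920 N down-slope; W cos 20° = 2528 N into the surface.
Perpendicular: N = W cos 20° − P sin 11° = 2528 − 69.26 = 2459 N.
Along incline: P cos 11° + f = W sin 20° (friction acts up-slope) → f = 920 − 356.3 = 563.7 N.
|f| = 563.7 N ≤ μN = 1180 N, so the sled is indeed static.

f ≈ 564 N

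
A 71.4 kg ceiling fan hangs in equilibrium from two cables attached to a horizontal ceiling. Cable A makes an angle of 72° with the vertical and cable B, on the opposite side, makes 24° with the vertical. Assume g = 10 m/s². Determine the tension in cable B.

Angles from the horizontal: cable A is 90° − 72° = 18°, cable B is 90° − 24° = 66°.
Weight W = 71.4 × 10 = 714 N acts straight down.
Horizontal: T_A cos 18° = T_B cos 66°  →  T_A = 0.4277 T_B.
Vertical: T_A sin 18° + T_B sin 66° = 714.
Substituting the horizontal relation into the vertical equation gives 1.046 T_B = 714, so T_B = 682.8 N.

T_B ≈ 683 N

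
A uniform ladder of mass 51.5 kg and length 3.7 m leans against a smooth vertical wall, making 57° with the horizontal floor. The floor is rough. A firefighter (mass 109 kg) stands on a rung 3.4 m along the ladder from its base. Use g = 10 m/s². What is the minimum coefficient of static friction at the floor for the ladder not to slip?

μ_min ≈ 0.509

ΣF_y = 0: N_floor = 51.5×10 + 109×10 = 1605 N.
Torques about the foot: N_wall · 3.7 sin 57° = 51.5×10×1.85 cos 57° + 109×10×3.4 cos 57° → N_wall = 817.68 N.
ΣF_x = 0: f_floor = N_wall = 817.68 N.
μ_min = f_floor / N_floor = 817.68 / 1605 = 0.5095.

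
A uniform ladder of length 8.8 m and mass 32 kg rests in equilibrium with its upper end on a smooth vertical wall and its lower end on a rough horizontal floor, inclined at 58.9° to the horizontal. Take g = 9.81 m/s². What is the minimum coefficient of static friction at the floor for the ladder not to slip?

ΣF_y = 0: N_floor = 32×9.81 = 313.92 N.
Torques about the foot: N_wall · 8.8 sin 58.9° = 32×9.81×4.4 cos 58.9° → N_wall = 94.684 N.
ΣF_x = 0: f_floor = N_wall = 94.684 N.
μ_min = f_floor / N_floor = 94.684 / 313.92 = 0.3016.

μ_min ≈ 0.302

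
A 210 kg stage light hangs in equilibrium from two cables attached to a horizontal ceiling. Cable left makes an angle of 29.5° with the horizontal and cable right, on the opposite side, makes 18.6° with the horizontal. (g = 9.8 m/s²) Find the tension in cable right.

Weight W = 210 × 9.8 = 2058 N acts straight down.
Horizontal: T_left cos 29.5° = T_right cos 18.6°  →  T_left = 1.089 T_right.
Vertical: T_left sin 29.5° + T_right sin 18.6° = 2058.
Substituting the horizontal relation into the vertical equation gives 0.8552 T_right = 2058, so T_right = 2407 N.

T_right ≈ 2410 N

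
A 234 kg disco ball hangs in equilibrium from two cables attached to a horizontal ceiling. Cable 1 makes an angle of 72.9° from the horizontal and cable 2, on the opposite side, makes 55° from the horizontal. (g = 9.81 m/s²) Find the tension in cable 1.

T_1 ≈ 1670 N

Weight W = 234 × 9.81 = 2296 N acts straight down.
Horizontal: T_1 cos 72.9° = T_2 cos 55°  →  T_2 = 0.5126 T_1.
Vertical: T_1 sin 72.9° + T_2 sin 55° = 2296.
Substituting the horizontal relation into the vertical equation gives 1.376 T_1 = 2296, so T_1 = 1669 N.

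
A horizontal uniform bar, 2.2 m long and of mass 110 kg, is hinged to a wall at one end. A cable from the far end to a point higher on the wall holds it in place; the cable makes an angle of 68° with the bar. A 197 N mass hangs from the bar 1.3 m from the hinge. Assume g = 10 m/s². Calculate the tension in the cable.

T ≈ 719 N

Take torques about the hinge: T sin 68° · 2.2 = 110×10×1.1 + 197×1.3 = 1466.1 N·m.
So T = 1466.1 / (0.9272 × 2.2) = 718.75 N.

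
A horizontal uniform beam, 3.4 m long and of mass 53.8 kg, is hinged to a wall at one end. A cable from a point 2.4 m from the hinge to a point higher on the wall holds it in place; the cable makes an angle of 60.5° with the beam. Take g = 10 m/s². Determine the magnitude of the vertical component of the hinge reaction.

Take torques about the hinge: T sin 60.5° · 2.4 = 53.8×10×1.7 = 914.6 N·m.
So T = 914.6 / (0.8704 × 2.4) = 437.85 N.
ΣF_y = 0: H_y = (53.8×10) − T sin 60.5° = 538 − 381.08 = 156.92 N.

|H_y| ≈ 157 N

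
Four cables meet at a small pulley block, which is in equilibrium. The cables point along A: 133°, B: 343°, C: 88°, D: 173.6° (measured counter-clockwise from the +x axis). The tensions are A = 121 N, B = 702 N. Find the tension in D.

Resolve: ΣF_x = 121 cos 133° + 702 cos 343° + T_C cos 88° + T_D cos 173.6° = 0.
        ΣF_y = 121 sin 133° + 702 sin 343° + T_C sin 88° + T_D sin 173.6° = 0.
The known terms sum to (588.8, -116.8) N, so 0.0349 T_C − 0.9938 T_D = -588.8 and 0.9994 T_C + 0.1115 T_D = 116.8.
Solving simultaneously: T_C = 50.54 N, T_D = 594.3 N.

T_D ≈ 594 N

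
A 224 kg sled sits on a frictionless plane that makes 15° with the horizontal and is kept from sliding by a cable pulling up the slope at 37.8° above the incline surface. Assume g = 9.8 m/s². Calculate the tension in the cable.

T ≈ 719 N

Take axes along and perpendicular to the incline. Weight components: W sin 15° = 568.2 N down-slope, W cos 15° = 2120 N into the surface.
Along incline: T cos 37.8° = W sin 15° → T = 719 N.
Perpendicular: N = W cos 15° − T sin 37.8° = 1680 N.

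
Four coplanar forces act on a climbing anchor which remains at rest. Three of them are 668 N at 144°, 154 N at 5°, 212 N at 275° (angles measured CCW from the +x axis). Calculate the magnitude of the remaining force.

Sum the known components: ΣF_x = -368.5 N, ΣF_y = 194.9 N.
For equilibrium the remaining force must supply (−ΣF_x, −ΣF_y) = (368.5, -194.9) N.
Magnitude = √((368.5)² + (-194.9)²) = 416.9 N; direction = atan2(-194.9, 368.5) = 332.1°.

F ≈ 417 N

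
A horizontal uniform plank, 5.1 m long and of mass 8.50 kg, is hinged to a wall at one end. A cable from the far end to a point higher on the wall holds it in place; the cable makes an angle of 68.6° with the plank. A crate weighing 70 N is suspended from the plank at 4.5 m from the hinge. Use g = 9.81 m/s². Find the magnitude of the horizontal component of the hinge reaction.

H_x ≈ 40.5 N

Take torques about the hinge: T sin 68.6° · 5.1 = 8.50×9.81×2.55 + 70×4.5 = 527.63 N·m.
So T = 527.63 / (0.9311 × 5.1) = 111.12 N.
ΣF_x = 0: H_x = T cos 68.6° = 40.544 N.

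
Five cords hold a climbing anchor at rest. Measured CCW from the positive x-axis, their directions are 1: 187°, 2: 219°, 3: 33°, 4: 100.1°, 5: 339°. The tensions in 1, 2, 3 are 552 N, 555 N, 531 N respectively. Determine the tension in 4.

T_4 ≈ 362 N

Resolve: ΣF_x = 552 cos 187° + 555 cos 219° + 531 cos 33° + T_4 cos 100.1° + T_5 cos 339° = 0.
        ΣF_y = 552 sin 187° + 555 sin 219° + 531 sin 33° + T_4 sin 100.1° + T_5 sin 339° = 0.
The known terms sum to (-533.9, -127.3) N, so -0.1754 T_4 + 0.9336 T_5 = 533.9 and 0.9845 T_4 − 0.3584 T_5 = 127.3.
Solving simultaneously: T_4 = 362.3 N, T_5 = 639.9 N.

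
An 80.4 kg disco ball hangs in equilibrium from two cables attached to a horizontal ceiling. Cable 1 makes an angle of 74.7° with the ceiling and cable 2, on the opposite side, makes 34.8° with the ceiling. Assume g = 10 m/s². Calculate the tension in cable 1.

T_1 ≈ 700 N

Weight W = 80.4 × 10 = 804 N acts straight down.
Horizontal: T_1 cos 74.7° = T_2 cos 34.8°  →  T_2 = 0.3213 T_1.
Vertical: T_1 sin 74.7° + T_2 sin 34.8° = 804.
Substituting the horizontal relation into the vertical equation gives 1.148 T_1 = 804, so T_1 = 700.4 N.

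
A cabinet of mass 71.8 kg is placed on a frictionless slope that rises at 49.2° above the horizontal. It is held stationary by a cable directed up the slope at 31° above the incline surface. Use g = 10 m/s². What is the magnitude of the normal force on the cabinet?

N ≈ 143 N

Take axes along and perpendicular to the incline. Weight components: W sin 49.2° = 543.5 N down-slope, W cos 49.2° = 469.2 N into the surface.
Along incline: T cos 31° = W sin 49.2° → T = 634.1 N.
Perpendicular: N = W cos 49.2° − T sin 31° = 142.6 N.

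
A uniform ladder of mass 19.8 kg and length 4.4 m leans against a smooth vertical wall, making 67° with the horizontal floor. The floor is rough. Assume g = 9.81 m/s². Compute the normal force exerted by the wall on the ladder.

Torques about the foot: N_wall · 4.4 sin 67° = 19.8×9.81×2.2 cos 67° → N_wall = 41.225 N.

N_wall ≈ 41.2 N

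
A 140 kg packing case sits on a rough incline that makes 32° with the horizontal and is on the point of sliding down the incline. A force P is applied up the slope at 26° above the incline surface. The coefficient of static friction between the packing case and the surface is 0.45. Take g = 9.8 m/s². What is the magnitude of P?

On the verge of sliding down the incline, friction equals μN and acts up the slope.
Perpendicular: N + P sin 26° = W cos 32° = 1164 N.
Along incline: P cos 26° + μN = W sin 32° with W sin 32° = 727 N.
Solving the pair for P and N: P = 290 N, N = 1036 N (and f = μN = 466.4 N).

P ≈ 290 N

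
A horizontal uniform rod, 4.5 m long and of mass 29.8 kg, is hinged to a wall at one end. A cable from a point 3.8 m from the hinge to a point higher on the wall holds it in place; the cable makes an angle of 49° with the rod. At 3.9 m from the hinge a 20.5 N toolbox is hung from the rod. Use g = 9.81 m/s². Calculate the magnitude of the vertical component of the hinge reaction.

Take torques about the hinge: T sin 49° · 3.8 = 29.8×9.81×2.25 + 20.5×3.9 = 737.71 N·m.
So T = 737.71 / (0.7547 × 3.8) = 257.23 N.
ΣF_y = 0: H_y = (29.8×9.81 + 20.5) − T sin 49° = 312.84 − 194.13 = 118.7 N.

|H_y| ≈ 119 N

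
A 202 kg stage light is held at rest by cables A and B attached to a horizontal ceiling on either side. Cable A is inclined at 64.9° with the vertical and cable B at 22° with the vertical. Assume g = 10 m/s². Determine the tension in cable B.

T_B ≈ 1830 N

Angles from the horizontal: cable A is 90° − 64.9° = 25.1°, cable B is 90° − 22° = 68°.
Weight W = 202 × 10 = 2020 N acts straight down.
Horizontal: T_A cos 25.1° = T_B cos 68°  →  T_A = 0.4137 T_B.
Vertical: T_A sin 25.1° + T_B sin 68° = 2020.
Substituting the horizontal relation into the vertical equation gives 1.103 T_B = 2020, so T_B = 1832 N.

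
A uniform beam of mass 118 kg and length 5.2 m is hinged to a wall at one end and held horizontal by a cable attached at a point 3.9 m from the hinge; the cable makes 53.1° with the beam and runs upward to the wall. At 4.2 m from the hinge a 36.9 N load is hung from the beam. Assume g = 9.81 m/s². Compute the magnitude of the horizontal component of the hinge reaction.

H_x ≈ 609 N

Take torques about the hinge: T sin 53.1° · 3.9 = 118×9.81×2.6 + 36.9×4.2 = 3164.7 N·m.
So T = 3164.7 / (0.7997 × 3.9) = 1014.7 N.
ΣF_x = 0: H_x = T cos 53.1° = 609.26 N.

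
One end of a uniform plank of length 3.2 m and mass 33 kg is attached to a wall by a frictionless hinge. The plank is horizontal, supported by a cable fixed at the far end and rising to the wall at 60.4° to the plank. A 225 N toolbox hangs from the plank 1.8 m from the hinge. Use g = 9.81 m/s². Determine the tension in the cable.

T ≈ 332 N

Take torques about the hinge: T sin 60.4° · 3.2 = 33×9.81×1.6 + 225×1.8 = 922.97 N·m.
So T = 922.97 / (0.8695 × 3.2) = 331.72 N.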